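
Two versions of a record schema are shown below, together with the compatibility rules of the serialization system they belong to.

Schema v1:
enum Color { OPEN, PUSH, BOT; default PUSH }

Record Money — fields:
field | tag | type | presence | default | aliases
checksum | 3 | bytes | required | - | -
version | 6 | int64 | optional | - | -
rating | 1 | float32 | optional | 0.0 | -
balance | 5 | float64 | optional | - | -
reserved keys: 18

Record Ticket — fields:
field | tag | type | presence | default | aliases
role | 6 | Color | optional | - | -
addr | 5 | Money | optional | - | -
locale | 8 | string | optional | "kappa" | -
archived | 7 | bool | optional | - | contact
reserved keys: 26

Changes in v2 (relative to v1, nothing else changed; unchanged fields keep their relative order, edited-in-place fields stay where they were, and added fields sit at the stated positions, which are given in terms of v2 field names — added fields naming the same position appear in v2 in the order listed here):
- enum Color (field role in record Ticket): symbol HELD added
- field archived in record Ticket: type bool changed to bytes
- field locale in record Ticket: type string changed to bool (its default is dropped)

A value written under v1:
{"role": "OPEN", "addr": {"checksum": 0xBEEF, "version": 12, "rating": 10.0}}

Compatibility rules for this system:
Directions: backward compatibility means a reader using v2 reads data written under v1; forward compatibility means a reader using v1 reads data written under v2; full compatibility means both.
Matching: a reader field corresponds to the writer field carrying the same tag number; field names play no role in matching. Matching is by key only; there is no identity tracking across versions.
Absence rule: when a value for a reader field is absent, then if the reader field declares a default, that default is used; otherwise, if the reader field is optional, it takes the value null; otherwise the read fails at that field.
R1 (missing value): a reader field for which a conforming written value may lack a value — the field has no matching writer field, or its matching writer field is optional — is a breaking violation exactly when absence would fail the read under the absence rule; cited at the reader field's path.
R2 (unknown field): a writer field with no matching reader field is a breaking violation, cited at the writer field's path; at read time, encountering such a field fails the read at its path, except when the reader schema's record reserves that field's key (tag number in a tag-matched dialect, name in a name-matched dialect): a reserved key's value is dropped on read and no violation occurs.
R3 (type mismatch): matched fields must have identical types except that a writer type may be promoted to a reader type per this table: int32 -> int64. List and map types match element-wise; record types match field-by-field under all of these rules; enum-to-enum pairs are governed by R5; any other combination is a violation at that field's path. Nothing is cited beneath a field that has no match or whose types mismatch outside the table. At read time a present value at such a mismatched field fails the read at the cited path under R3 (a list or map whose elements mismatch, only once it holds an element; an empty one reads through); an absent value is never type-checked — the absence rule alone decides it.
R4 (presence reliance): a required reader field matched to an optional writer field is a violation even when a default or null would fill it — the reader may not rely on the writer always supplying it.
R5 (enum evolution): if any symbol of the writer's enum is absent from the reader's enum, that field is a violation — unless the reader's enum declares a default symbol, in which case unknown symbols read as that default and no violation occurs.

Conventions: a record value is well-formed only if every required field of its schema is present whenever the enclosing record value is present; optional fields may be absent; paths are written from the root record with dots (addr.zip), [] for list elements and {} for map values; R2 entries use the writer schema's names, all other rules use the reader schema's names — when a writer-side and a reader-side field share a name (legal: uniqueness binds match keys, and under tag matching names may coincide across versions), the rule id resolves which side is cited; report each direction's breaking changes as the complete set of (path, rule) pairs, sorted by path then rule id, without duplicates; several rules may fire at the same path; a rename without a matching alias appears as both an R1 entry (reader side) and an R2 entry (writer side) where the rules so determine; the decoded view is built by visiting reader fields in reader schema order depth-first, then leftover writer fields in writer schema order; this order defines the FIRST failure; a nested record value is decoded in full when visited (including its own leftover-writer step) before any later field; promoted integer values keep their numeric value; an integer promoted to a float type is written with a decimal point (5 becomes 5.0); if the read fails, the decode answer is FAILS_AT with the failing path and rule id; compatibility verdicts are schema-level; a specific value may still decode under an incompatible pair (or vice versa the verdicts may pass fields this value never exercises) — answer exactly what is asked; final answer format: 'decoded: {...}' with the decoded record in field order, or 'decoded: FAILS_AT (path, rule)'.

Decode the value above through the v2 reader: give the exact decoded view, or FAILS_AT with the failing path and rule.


decoded: {"role": "OPEN", "addr": {"checksum": 0xBEEF, "version": 12, "rating": 10.0, "balance": null}, "locale": null, "archived": null}

the writer's type comes first in each Ticket pair
decode (reader v2):
  role := "OPEN"
  addr.checksum := 0xBEEF
  addr.version := 12
  addr.rating := 10.0
  addr.balance := null (not supplied -> null)
  locale := null (not supplied -> null)
  archived := null (not supplied -> null)
  => decoded: {"role": "OPEN", "addr": {"checksum": 0xBEEF, "version": 12, "rating": 10.0, "balance": null}, "locale": null, "archived": null}
ruling out the remaining Ticket differences:
  enum Color (field role in record Ticket): symbol HELD added -> triggers nothing under the printed rules; the Ticket answer is the same either way
  field archived in record Ticket: type bool changed to bytes -> matters for Ticket compatibility verdicts, not for this value's decode


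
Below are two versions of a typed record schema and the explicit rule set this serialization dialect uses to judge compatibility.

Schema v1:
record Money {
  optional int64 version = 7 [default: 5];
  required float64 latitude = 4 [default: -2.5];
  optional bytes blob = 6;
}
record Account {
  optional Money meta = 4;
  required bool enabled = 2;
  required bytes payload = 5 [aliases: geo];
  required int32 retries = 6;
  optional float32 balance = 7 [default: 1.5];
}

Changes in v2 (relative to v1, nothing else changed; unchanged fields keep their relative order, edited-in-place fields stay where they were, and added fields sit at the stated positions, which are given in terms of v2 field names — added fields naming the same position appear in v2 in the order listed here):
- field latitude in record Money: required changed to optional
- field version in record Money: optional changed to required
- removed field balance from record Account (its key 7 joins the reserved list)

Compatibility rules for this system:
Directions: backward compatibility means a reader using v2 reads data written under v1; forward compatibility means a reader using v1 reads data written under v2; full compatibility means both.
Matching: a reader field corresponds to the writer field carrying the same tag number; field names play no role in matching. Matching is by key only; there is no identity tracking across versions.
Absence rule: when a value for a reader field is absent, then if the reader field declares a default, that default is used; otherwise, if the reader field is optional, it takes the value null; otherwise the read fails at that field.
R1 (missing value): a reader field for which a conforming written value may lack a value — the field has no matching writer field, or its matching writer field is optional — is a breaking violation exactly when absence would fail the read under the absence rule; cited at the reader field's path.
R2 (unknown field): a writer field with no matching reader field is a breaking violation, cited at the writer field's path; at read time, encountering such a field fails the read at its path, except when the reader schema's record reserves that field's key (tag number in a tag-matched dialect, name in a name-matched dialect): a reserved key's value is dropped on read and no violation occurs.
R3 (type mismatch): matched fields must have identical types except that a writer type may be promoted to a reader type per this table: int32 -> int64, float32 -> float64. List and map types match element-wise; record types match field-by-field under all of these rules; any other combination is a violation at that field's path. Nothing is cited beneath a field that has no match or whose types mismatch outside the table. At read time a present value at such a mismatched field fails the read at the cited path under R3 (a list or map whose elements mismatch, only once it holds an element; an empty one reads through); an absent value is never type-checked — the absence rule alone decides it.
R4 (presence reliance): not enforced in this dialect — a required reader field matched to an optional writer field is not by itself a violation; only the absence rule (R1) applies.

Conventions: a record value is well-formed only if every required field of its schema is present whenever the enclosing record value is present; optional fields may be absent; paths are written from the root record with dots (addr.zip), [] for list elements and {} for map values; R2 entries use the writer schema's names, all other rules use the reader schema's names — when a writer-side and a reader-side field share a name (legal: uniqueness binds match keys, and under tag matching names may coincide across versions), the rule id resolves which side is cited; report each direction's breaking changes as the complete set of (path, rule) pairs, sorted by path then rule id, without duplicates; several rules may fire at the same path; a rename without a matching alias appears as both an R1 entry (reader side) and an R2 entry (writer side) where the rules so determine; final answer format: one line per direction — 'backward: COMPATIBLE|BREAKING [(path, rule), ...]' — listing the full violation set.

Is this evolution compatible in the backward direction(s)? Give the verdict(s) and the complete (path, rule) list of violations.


backward: COMPATIBLE []

arrows below run writer -> reader for Account
backward pass over Account, reader schema v2, writer schema v1:
  Money -> Money, writer optional: meta aligns to meta
  bool -> bool, writer required: enabled aligns to enabled
  bytes -> bytes, writer required: payload aligns to payload
  int32 -> int32, writer required: retries aligns to retries
  leftover writer field: balance
  int64 -> int64, writer optional: meta.version aligns to meta.version
  float64 -> float64, writer required: meta.latitude aligns to meta.latitude
  bytes -> bytes, writer optional: meta.blob aligns to meta.blob
  => backward: COMPATIBLE
the rest of the Account diff is inert for this question:
  field latitude in record Money: required changed to optional -> no rule fires on it in Account's dialect; the asked verdict holds
  field version in record Money: optional changed to required -> no rule fires on it in Account's dialect; the asked verdict holds
  removed field balance from record Account (its key 7 joins the reserved list) -> no rule fires on it in Account's dialect; the asked verdict holds


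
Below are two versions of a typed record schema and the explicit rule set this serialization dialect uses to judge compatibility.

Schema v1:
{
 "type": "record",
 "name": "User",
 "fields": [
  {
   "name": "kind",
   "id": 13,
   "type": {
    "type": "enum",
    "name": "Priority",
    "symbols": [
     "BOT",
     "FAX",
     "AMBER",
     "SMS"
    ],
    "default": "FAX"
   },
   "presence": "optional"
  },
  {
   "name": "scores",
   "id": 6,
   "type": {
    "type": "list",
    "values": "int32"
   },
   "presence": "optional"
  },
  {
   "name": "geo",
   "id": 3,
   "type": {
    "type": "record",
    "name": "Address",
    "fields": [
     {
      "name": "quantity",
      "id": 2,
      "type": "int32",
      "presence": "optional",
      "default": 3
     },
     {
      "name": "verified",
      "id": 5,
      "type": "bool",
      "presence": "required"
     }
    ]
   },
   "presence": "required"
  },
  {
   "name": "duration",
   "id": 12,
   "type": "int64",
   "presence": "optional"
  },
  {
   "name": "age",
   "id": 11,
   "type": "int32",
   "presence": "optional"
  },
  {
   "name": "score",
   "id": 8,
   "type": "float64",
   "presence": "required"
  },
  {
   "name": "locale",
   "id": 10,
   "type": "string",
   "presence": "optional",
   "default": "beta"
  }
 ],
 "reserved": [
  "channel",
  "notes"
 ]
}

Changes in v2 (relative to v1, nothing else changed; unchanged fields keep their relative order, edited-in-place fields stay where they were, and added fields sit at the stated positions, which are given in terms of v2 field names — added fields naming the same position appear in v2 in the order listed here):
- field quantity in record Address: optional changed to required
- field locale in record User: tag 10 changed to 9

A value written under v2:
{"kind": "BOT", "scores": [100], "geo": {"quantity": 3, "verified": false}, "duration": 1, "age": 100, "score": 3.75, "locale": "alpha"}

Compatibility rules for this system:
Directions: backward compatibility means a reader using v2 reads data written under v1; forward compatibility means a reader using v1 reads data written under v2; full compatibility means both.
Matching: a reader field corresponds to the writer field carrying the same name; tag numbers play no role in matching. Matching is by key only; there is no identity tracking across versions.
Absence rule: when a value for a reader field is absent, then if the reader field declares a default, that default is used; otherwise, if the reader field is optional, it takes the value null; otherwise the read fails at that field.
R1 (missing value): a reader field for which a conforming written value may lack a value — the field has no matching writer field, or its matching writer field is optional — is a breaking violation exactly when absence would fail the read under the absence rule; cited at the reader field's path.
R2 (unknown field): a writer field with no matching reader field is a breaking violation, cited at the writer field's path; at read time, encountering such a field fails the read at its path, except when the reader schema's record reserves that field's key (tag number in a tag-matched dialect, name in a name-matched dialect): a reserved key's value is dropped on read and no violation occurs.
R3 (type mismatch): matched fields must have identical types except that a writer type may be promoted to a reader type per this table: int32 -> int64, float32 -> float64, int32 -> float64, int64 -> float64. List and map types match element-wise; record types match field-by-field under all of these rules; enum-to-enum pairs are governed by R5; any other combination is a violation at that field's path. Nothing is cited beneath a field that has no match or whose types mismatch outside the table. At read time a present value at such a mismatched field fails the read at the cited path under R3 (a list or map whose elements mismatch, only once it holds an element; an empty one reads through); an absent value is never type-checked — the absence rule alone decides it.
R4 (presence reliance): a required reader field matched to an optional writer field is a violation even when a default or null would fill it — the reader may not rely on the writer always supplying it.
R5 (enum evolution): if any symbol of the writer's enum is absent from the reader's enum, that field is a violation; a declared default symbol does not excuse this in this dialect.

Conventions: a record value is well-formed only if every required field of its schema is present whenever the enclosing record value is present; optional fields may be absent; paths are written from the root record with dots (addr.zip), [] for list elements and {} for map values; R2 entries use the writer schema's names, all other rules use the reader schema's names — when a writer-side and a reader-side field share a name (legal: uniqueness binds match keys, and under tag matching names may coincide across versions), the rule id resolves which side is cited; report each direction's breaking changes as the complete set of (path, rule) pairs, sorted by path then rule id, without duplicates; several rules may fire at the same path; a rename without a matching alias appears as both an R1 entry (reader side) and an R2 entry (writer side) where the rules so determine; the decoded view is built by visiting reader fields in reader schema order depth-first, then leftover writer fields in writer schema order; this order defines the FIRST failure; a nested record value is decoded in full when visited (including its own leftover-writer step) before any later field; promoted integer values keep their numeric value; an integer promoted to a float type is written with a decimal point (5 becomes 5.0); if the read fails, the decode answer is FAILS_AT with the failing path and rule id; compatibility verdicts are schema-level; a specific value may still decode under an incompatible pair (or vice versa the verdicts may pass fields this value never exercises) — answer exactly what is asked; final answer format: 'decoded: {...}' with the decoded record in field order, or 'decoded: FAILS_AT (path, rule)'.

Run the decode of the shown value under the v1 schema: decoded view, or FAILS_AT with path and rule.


decoded: {"kind": "BOT", "scores": [100], "geo": {"quantity": 3, "verified": false}, "duration": 1, "age": 100, "score": 3.75, "locale": "alpha"}

arrows below run writer -> reader for User
decode (reader v1):
  kind := "BOT"
  scores := [100]
  geo.quantity := 3
  geo.verified := false
  duration := 1
  age := 100
  score := 3.75
  locale := "alpha"
  => decoded: {"kind": "BOT", "scores": [100], "geo": {"quantity": 3, "verified": false}, "duration": 1, "age": 100, "score": 3.75, "locale": "alpha"}
checking off the User differences that do not matter here:
  field quantity in record Address: optional changed to required -> affects the rule determinations only; this particular User value decodes identically
  field locale in record User: tag 10 changed to 9 -> fires no rule on User under this dialect and leaves the result unchanged


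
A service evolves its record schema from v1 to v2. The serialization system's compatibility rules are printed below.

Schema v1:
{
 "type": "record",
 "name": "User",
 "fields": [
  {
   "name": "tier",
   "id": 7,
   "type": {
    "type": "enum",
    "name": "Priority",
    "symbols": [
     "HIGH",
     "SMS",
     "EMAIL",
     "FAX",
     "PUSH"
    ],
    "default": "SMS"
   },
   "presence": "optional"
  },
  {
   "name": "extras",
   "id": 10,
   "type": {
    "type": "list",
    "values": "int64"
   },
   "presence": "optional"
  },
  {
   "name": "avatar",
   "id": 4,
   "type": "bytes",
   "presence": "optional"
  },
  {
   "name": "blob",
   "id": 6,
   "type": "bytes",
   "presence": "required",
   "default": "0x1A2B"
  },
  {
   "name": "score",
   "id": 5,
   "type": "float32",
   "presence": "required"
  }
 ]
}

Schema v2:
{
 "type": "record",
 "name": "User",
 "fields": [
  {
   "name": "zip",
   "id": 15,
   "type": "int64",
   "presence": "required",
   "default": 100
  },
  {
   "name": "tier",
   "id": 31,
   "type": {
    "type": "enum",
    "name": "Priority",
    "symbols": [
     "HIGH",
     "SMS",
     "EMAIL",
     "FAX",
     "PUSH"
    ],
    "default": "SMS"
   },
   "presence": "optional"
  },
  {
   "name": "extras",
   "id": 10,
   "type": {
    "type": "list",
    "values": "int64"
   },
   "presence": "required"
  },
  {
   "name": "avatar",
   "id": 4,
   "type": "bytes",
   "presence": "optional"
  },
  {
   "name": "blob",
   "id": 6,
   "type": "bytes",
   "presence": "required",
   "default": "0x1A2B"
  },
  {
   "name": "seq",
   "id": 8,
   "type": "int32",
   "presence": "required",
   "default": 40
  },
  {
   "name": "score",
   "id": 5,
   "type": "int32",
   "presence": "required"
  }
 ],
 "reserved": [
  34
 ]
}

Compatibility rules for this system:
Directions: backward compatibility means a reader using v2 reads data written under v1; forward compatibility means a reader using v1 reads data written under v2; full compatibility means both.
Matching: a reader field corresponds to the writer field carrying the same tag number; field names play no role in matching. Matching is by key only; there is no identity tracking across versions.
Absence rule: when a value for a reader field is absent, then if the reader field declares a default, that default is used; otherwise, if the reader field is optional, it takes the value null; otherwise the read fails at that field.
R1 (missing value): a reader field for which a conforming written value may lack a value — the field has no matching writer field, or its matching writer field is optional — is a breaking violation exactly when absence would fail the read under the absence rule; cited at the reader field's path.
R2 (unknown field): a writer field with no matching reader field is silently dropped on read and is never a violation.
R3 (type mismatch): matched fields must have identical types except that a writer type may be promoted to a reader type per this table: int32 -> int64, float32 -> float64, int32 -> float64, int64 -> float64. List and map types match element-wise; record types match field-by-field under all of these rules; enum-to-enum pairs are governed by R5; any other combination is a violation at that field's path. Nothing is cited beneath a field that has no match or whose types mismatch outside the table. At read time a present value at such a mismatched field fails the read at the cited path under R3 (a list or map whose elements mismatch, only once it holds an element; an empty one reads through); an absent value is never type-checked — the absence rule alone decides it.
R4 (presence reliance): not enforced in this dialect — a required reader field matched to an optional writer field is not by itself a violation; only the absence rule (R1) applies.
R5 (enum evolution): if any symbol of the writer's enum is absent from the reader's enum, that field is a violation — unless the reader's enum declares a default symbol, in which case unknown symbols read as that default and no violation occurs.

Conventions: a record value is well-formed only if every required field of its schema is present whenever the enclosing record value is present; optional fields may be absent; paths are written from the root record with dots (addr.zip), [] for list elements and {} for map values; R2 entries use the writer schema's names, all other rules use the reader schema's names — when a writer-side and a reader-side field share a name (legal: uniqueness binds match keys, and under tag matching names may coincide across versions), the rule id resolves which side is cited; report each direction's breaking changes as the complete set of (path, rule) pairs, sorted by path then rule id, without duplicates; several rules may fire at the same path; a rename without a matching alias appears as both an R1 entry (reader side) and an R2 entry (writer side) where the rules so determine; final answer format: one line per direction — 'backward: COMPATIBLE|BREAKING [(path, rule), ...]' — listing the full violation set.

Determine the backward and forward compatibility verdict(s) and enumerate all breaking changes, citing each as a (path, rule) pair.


arrows below run writer -> reader for User
backward for User (reader v2, writer v1):
  zip: no writer match
  tier: no writer match
  extras: paired with writer extras (list<int64> -> list<int64>; writer optional)
  avatar: paired with writer avatar (bytes -> bytes; writer optional)
  blob: paired with writer blob (bytes -> bytes; writer required)
  seq: no writer match
  score: paired with writer score (float32 -> int32; writer required)
  writer field tier has no reader counterpart
  breaking: (extras, R1)
  breaking: (score, R3)
  => backward verdict for User: BREAKING, 2 violation(s)
forward for User (reader v1, writer v2):
  tier: no writer match
  extras: paired with writer extras (list<int64> -> list<int64>; writer required)
  avatar: paired with writer avatar (bytes -> bytes; writer optional)
  blob: paired with writer blob (bytes -> bytes; writer required)
  score: paired with writer score (int32 -> float32; writer required)
  writer field zip has no reader counterpart
  writer field tier has no reader counterpart
  writer field seq has no reader counterpart
  breaking: (score, R3)
  => forward verdict for User: BREAKING, 1 violation(s)

backward: BREAKING [(extras, R1), (score, R3)]; forward: BREAKING [(score, R3)]


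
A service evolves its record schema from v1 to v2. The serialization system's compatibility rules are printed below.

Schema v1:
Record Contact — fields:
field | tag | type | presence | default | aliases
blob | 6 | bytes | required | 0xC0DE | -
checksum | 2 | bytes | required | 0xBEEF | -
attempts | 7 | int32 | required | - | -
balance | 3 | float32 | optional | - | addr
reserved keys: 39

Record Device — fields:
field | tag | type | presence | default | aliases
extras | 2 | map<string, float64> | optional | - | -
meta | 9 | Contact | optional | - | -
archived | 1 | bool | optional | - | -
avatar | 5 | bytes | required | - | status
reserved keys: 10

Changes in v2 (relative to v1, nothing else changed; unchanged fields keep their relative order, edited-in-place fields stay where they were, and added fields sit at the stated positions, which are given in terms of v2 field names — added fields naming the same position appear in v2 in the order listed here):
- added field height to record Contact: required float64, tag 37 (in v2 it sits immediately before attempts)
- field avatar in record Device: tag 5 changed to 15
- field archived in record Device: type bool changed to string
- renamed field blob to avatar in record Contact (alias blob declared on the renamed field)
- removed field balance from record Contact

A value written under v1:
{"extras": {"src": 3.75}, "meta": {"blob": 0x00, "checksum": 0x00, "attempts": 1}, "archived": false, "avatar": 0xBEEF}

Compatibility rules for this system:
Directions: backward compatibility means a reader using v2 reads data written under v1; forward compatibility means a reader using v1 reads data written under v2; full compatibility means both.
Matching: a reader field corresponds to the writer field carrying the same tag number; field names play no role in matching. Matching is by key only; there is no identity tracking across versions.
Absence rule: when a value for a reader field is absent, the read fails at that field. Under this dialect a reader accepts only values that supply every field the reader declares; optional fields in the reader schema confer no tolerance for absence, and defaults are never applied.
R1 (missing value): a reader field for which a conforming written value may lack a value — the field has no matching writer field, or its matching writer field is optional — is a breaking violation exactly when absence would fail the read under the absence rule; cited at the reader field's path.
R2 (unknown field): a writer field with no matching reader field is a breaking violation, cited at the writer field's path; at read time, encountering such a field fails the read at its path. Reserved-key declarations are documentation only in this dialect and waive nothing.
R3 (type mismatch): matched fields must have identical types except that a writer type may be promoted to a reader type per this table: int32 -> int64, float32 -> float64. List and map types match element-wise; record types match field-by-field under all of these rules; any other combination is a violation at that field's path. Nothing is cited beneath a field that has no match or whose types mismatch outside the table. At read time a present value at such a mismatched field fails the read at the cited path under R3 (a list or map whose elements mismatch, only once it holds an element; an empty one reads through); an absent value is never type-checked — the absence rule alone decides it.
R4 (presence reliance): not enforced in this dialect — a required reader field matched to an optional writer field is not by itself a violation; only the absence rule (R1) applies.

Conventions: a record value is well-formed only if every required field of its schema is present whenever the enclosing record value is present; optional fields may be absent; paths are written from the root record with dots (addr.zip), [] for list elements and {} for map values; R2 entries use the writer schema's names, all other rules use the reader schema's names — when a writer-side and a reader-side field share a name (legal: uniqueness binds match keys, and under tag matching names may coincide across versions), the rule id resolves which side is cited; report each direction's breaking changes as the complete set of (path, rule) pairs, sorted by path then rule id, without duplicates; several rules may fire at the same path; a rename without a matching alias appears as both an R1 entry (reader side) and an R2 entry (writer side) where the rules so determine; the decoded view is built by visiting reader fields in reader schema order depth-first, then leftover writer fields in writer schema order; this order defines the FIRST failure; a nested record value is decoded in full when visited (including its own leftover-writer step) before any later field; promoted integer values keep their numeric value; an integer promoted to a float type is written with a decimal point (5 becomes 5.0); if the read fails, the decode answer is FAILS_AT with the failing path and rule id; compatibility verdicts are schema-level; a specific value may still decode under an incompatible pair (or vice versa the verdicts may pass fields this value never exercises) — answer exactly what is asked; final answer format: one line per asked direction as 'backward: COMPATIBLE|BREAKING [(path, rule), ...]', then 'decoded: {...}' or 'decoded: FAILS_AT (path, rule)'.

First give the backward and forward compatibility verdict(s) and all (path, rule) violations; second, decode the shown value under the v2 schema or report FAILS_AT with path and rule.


backward: BREAKING [(archived, R1), (archived, R3), (avatar, R1), (avatar, R2), (extras, R1), (meta, R1), (meta.balance, R2), (meta.height, R1)]; forward: BREAKING [(archived, R1), (archived, R3), (avatar, R1), (avatar, R2), (extras, R1), (meta, R1), (meta.balance, R1), (meta.height, R2)]; decoded: FAILS_AT (meta.height, R1)

in Device below, arrows point writer -> reader
backward on Device — v2 reading data written by v1:
  extras: map<string, float64> -> map<string, float64>, writer optional; from extras
  meta: Contact -> Contact, writer optional; from meta
  archived: bool -> string, writer optional; from archived
  avatar: no writer-side match
  avatar (writer side), unknown to reader
  meta.avatar: bytes -> bytes, writer required; from meta.blob
  meta.checksum: bytes -> bytes, writer required; from meta.checksum
  meta.height: no writer-side match
  meta.attempts: int32 -> int32, writer required; from meta.attempts
  meta.balance (writer side), unknown to reader
  rule R1 violated at archived
  rule R3 violated at archived
  rule R1 violated at avatar
  rule R2 violated at avatar
  rule R1 violated at extras
  rule R1 violated at meta
  rule R2 violated at meta.balance
  rule R1 violated at meta.height
  backward on Device therefore BREAKING (8)
forward on Device — v1 reading data written by v2:
  extras: map<string, float64> -> map<string, float64>, writer optional; from extras
  meta: Contact -> Contact, writer optional; from meta
  archived: string -> bool, writer optional; from archived
  avatar: no writer-side match
  avatar (writer side), unknown to reader
  meta.blob: bytes -> bytes, writer required; from meta.avatar
  meta.checksum: bytes -> bytes, writer required; from meta.checksum
  meta.attempts: int32 -> int32, writer required; from meta.attempts
  meta.balance: no writer-side match
  meta.height (writer side), unknown to reader
  rule R1 violated at archived
  rule R3 violated at archived
  rule R1 violated at avatar
  rule R2 violated at avatar
  rule R1 violated at extras
  rule R1 violated at meta
  rule R1 violated at meta.balance
  rule R2 violated at meta.height
  forward on Device therefore BREAKING (8)
decode (reader v2):
  extras := {"src": 3.75}
  meta.avatar := 0x00 (from writer blob)
  meta.checksum := 0x00
  read fails at meta.height under R1 (no fill)
  => FAILS_AT (meta.height, R1)


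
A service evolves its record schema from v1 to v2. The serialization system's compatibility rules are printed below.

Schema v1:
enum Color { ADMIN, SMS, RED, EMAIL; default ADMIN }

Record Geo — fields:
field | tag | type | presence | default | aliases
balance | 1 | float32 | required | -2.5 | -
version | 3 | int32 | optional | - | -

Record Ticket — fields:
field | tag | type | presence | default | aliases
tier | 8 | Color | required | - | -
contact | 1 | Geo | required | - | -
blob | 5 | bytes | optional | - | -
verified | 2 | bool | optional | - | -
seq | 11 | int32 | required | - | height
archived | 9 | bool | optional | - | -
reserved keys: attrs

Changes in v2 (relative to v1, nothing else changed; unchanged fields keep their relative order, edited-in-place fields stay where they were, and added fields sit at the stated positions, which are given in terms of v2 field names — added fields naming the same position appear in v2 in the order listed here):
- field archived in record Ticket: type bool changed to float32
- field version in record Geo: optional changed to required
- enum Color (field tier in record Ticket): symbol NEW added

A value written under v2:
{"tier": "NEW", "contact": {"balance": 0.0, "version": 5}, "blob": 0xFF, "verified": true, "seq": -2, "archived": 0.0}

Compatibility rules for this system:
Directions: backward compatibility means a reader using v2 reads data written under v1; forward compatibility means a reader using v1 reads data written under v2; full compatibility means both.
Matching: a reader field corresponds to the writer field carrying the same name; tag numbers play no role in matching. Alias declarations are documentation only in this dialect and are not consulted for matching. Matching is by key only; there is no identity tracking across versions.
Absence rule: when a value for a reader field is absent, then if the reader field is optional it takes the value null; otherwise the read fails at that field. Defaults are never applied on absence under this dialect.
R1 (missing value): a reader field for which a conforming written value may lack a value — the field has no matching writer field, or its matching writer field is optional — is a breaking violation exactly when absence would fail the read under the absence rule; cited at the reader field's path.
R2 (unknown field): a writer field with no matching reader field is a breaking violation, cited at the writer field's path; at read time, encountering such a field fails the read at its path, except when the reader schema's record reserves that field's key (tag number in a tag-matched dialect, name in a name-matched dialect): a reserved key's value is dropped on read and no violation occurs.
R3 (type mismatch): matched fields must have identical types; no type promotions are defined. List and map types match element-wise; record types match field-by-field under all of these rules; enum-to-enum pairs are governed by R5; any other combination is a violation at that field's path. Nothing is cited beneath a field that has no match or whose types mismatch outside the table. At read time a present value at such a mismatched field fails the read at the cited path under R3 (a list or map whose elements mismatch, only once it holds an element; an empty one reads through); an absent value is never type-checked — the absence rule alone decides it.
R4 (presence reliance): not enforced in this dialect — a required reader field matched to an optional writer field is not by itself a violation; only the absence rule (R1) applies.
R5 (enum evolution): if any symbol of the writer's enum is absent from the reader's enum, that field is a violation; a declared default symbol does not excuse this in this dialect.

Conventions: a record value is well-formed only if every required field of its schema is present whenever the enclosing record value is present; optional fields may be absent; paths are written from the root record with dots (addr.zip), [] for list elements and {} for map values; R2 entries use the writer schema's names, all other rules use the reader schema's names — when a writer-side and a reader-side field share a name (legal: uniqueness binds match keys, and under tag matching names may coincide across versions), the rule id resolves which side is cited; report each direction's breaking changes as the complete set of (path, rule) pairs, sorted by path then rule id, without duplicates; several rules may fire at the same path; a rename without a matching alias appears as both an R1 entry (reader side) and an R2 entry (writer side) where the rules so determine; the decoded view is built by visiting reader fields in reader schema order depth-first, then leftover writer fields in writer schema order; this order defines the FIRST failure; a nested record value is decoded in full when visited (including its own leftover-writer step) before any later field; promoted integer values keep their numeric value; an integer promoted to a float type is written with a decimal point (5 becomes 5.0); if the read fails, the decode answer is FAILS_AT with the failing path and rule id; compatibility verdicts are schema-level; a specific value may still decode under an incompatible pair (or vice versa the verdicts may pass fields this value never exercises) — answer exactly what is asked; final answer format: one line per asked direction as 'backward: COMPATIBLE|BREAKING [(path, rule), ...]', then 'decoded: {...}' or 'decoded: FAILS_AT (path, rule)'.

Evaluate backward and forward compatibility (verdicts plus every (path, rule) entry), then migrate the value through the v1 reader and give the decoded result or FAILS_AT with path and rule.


arrows below run writer -> reader for Ticket
backward on Ticket — v2 reading data written by v1:
  writer required, Color -> Color: reader tier maps from writer tier
  writer required, Geo -> Geo: reader contact maps from writer contact
  writer optional, bytes -> bytes: reader blob maps from writer blob
  writer optional, bool -> bool: reader verified maps from writer verified
  writer required, int32 -> int32: reader seq maps from writer seq
  writer optional, bool -> float32: reader archived maps from writer archived
  writer required, float32 -> float32: reader contact.balance maps from writer contact.balance
  writer optional, int32 -> int32: reader contact.version maps from writer contact.version
  rule R3 violated at archived
  rule R1 violated at contact.version
  => 2 violation(s): backward is BREAKING for Ticket
forward on Ticket — v1 reading data written by v2:
  writer required, Color -> Color: reader tier maps from writer tier
  writer required, Geo -> Geo: reader contact maps from writer contact
  writer optional, bytes -> bytes: reader blob maps from writer blob
  writer optional, bool -> bool: reader verified maps from writer verified
  writer required, int32 -> int32: reader seq maps from writer seq
  writer optional, float32 -> bool: reader archived maps from writer archived
  writer required, float32 -> float32: reader contact.balance maps from writer contact.balance
  writer required, int32 -> int32: reader contact.version maps from writer contact.version
  rule R3 violated at archived
  rule R5 violated at tier
  => 2 violation(s): forward is BREAKING for Ticket
migrating the Ticket value to v1:
  read fails at tier under R5
  => FAILS_AT (tier, R5)

backward: BREAKING [(archived, R3), (contact.version, R1)]; forward: BREAKING [(archived, R3), (tier, R5)]; decoded: FAILS_AT (tier, R5)
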